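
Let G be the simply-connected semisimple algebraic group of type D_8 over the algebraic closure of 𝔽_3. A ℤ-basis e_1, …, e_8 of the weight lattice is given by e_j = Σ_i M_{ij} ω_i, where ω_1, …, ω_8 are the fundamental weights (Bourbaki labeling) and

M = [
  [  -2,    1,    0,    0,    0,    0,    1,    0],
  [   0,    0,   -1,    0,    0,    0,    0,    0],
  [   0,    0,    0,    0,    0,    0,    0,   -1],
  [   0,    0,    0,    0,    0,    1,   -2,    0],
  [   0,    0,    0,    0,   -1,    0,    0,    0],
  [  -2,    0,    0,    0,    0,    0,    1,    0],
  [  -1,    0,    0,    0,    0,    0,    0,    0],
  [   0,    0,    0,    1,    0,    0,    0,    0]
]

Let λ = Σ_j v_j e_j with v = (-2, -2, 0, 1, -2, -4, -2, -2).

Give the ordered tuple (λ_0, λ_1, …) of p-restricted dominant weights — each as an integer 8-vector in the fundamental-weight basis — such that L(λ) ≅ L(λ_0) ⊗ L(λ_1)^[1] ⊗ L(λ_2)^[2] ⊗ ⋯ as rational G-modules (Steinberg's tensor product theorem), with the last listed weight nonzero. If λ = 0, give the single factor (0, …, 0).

Change of basis e → ω: c = M·v where v = (-2, -2, 0, 1, -2, -4, -2, -2):
  c_1 = (-2)·(-2) + (1)·(-2) + 0·0 + 0·1 + (0)·(-2) + (0)·(-4) + (1)·(-2) + (0)·(-2) = 0
  c_2 = (0)·(-2) + (0)·(-2) + (-1)·(0) + 0·1 + (0)·(-2) + (0)·(-4) + (0)·(-2) + (0)·(-2) = 0
  c_3 = (0)·(-2) + (0)·(-2) + 0·0 + 0·1 + (0)·(-2) + (0)·(-4) + (0)·(-2) + (-1)·(-2) = 2
  c_4 = (0)·(-2) + (0)·(-2) + 0·0 + 0·1 + (0)·(-2) + (1)·(-4) + (-2)·(-2) + (0)·(-2) = 0
  c_5 = (0)·(-2) + (0)·(-2) + 0·0 + 0·1 + (-1)·(-2) + (0)·(-4) + (0)·(-2) + (0)·(-2) = 2
  c_6 = (-2)·(-2) + (0)·(-2) + 0·0 + 0·1 + (0)·(-2) + (0)·(-4) + (1)·(-2) + (0)·(-2) = 2
  c_7 = (-1)·(-2) + (0)·(-2) + 0·0 + 0·1 + (0)·(-2) + (0)·(-4) + (0)·(-2) + (0)·(-2) = 2
  c_8 = (0)·(-2) + (0)·(-2) + 0·0 + 1·1 + (0)·(-2) + (0)·(-4) + (0)·(-2) + (0)·(-2) = 1
p = 3; digits c_i = Σ_j d_{ij}·3^j, 0 ≤ d_{ij} < 3:
  c_1 = 0
  c_2 = 0
  c_3 = 2 = 2·3^0
  c_4 = 0
  c_5 = 2 = 2·3^0
  c_6 = 2 = 2·3^0
  c_7 = 2 = 2·3^0
  c_8 = 1 = 1·3^0
Factor λ_0 = (0, 0, 2, 0, 2, 2, 2, 1)

((0, 0, 2, 0, 2, 2, 2, 1),)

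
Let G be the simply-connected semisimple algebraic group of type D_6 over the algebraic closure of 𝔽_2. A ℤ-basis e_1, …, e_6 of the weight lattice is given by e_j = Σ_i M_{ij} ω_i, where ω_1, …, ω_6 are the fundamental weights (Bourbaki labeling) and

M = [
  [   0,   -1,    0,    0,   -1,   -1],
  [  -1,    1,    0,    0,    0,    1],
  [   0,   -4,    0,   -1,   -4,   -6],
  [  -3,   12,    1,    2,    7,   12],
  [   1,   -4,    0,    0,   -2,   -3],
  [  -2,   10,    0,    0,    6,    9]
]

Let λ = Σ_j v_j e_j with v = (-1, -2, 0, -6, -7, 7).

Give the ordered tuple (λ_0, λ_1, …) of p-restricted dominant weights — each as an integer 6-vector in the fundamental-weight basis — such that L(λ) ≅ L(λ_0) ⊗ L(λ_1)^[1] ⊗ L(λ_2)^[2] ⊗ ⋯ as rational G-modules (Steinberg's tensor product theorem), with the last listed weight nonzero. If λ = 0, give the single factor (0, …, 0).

((0, 0, 0, 0, 0, 1), (1, 1, 0, 1, 0, 1), (0, 1, 0, 0, 0, 0))

Compute c_i = Σ_j M_{ij} v_j with v = (-1, -2, 0, -6, -7, 7):
  c_1 = 0*-1 + -1*-2 + 0*0 + 0*-6 + -1*-7 + -1*7 = 2
  c_2 = -1*-1 + 1*-2 + 0*0 + 0*-6 + 0*-7 + 1*7 = 6
  c_3 = 0*-1 + -4*-2 + 0*0 + -1*-6 + -4*-7 + -6*7 = 0
  c_4 = -3*-1 + 12*-2 + 1*0 + 2*-6 + 7*-7 + 12*7 = 2
  c_5 = 1*-1 + -4*-2 + 0*0 + 0*-6 + -2*-7 + -3*7 = 0
  c_6 = -2*-1 + 10*-2 + 0*0 + 0*-6 + 6*-7 + 9*7 = 3
p = 2; digits c_i = Σ_j d_{ij}·2^j, 0 ≤ d_{ij} < 2:
  c_1 = 2 = 0·2^0 + 1·2^1
  c_2 = 6 = 0·2^0 + 1·2^1 + 1·2^2
  c_3 = 0
  c_4 = 2 = 0·2^0 + 1·2^1
  c_5 = 0
  c_6 = 3 = 1·2^0 + 1·2^1
λ_0 = (0, 0, 0, 0, 0, 1)
λ_1 = (1, 1, 0, 1, 0, 1)
λ_2 = (0, 1, 0, 0, 0, 0)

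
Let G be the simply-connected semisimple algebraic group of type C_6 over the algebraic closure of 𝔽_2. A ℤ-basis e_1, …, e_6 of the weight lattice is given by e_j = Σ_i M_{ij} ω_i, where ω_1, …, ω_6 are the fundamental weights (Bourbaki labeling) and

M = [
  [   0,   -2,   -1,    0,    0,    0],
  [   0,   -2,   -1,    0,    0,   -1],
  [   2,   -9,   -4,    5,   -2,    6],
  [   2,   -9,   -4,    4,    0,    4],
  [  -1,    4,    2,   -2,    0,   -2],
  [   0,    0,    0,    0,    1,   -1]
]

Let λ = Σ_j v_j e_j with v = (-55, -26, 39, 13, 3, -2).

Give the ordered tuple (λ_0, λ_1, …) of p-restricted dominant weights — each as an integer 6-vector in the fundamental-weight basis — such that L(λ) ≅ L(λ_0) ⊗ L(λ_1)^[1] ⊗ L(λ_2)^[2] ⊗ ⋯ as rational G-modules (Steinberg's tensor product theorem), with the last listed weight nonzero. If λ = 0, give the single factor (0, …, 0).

Change of basis e → ω: c = M·v where v = (-55, -26, 39, 13, 3, -2):
  c_1 = 0*-55 + -2*-26 + -1*39 + 0*13 + 0*3 + 0*-2 = 13
  c_2 = 0*-55 + -2*-26 + -1*39 + 0*13 + 0*3 + -1*-2 = 15
  c_3 = 2*-55 + -9*-26 + -4*39 + 5*13 + -2*3 + 6*-2 = 15
  c_4 = 2*-55 + -9*-26 + -4*39 + 4*13 + 0*3 + 4*-2 = 12
  c_5 = -1*-55 + 4*-26 + 2*39 + -2*13 + 0*3 + -2*-2 = 7
  c_6 = 0*-55 + 0*-26 + 0*39 + 0*13 + 1*3 + -1*-2 = 5
p = 2; digits c_i = Σ_j d_{ij}·2^j, 0 ≤ d_{ij} < 2:
  c_1 = 13 = 1·2^0 + 0·2^1 + 1·2^2 + 1·2^3
  c_2 = 15 = 1·2^0 + 1·2^1 + 1·2^2 + 1·2^3
  c_3 = 15 = 1·2^0 + 1·2^1 + 1·2^2 + 1·2^3
  c_4 = 12 = 0·2^0 + 0·2^1 + 1·2^2 + 1·2^3
  c_5 = 7 = 1·2^0 + 1·2^1 + 1·2^2
  c_6 = 5 = 1·2^0 + 0·2^1 + 1·2^2
Factor λ_0 = (1, 1, 1, 0, 1, 1)
Factor λ_1 = (0, 1, 1, 0, 1, 0)
Factor λ_2 = (1, 1, 1, 1, 1, 1)
Factor λ_3 = (1, 1, 1, 1, 0, 0)

((1, 1, 1, 0, 1, 1), (0, 1, 1, 0, 1, 0), (1, 1, 1, 1, 1, 1), (1, 1, 1, 1, 0, 0))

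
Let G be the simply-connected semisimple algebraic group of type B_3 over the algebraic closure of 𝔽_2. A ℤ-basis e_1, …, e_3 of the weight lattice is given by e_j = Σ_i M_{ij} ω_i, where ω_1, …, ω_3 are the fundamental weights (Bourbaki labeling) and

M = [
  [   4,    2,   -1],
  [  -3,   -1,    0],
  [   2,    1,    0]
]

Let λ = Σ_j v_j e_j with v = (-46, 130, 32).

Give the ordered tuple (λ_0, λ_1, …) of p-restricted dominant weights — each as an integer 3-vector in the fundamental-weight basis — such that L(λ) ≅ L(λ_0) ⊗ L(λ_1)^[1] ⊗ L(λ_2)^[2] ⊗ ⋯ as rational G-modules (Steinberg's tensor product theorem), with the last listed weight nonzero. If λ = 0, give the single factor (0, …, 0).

Change of basis e → ω: c = M·v where v = (-46, 130, 32):
  c_1 = 4*-46 + 2*130 + -1*32 = 44
  c_2 = -3*-46 + -1*130 + 0*32 = 8
  c_3 = 2*-46 + 1*130 + 0*32 = 38
p = 2; digits c_i = Σ_j d_{ij}·2^j, 0 ≤ d_{ij} < 2:
  c_1 = 44 = 0·2^0 + 0·2^1 + 1·2^2 + 1·2^3 + 0·2^4 + 1·2^5
  c_2 = 8 = 0·2^0 + 0·2^1 + 0·2^2 + 1·2^3
  c_3 = 38 = 0·2^0 + 1·2^1 + 1·2^2 + 0·2^3 + 0·2^4 + 1·2^5
Factor λ_0 = (0, 0, 0)
Factor λ_1 = (0, 0, 1)
Factor λ_2 = (1, 0, 1)
Factor λ_3 = (1, 1, 0)
Factor λ_4 = (0, 0, 0)
Factor λ_5 = (1, 0, 1)

((0, 0, 0), (0, 0, 1), (1, 0, 1), (1, 1, 0), (0, 0, 0), (1, 0, 1))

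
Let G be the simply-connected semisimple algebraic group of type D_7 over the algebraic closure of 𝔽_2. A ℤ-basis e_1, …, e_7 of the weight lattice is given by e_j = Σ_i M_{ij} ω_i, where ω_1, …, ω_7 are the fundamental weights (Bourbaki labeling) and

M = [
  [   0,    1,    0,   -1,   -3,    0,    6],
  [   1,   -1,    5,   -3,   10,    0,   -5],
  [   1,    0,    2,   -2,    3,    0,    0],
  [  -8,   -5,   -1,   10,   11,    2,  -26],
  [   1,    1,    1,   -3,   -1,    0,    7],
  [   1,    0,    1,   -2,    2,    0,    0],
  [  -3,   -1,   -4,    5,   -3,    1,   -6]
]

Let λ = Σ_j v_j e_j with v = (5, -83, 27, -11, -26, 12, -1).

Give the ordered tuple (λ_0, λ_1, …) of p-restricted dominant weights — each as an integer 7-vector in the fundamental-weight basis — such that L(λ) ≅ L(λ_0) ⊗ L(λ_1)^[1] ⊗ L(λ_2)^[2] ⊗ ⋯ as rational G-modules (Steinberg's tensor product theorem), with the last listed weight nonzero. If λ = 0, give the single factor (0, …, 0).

((0, 1, 1, 0, 1, 0, 1), (0, 0, 1, 1, 0, 1, 0))

Change of basis e → ω: c = M·v where v = (5, -83, 27, -11, -26, 12, -1):
  c_1 = (0)·(5) + (1)·(-83) + (0)·(27) + (-1)·(-11) + (-3)·(-26) + (0)·(12) + (6)·(-1) = 0
  c_2 = (1)·(5) + (-1)·(-83) + (5)·(27) + (-3)·(-11) + (10)·(-26) + (0)·(12) + (-5)·(-1) = 1
  c_3 = (1)·(5) + (0)·(-83) + (2)·(27) + (-2)·(-11) + (3)·(-26) + (0)·(12) + (0)·(-1) = 3
  c_4 = (-8)·(5) + (-5)·(-83) + (-1)·(27) + (10)·(-11) + (11)·(-26) + (2)·(12) + (-26)·(-1) = 2
  c_5 = (1)·(5) + (1)·(-83) + (1)·(27) + (-3)·(-11) + (-1)·(-26) + (0)·(12) + (7)·(-1) = 1
  c_6 = (1)·(5) + (0)·(-83) + (1)·(27) + (-2)·(-11) + (2)·(-26) + (0)·(12) + (0)·(-1) = 2
  c_7 = (-3)·(5) + (-1)·(-83) + (-4)·(27) + (5)·(-11) + (-3)·(-26) + (1)·(12) + (-6)·(-1) = 1
Base-2 expansion of each c_i:
  c_1 = 0
  c_2 = 1 = 1·2^0
  c_3 = 3 = 1·2^0 + 1·2^1
  c_4 = 2 = 0·2^0 + 1·2^1
  c_5 = 1 = 1·2^0
  c_6 = 2 = 0·2^0 + 1·2^1
  c_7 = 1 = 1·2^0
p-restricted factor λ_0 = (0, 1, 1, 0, 1, 0, 1)
p-restricted factor λ_1 = (0, 0, 1, 1, 0, 1, 0)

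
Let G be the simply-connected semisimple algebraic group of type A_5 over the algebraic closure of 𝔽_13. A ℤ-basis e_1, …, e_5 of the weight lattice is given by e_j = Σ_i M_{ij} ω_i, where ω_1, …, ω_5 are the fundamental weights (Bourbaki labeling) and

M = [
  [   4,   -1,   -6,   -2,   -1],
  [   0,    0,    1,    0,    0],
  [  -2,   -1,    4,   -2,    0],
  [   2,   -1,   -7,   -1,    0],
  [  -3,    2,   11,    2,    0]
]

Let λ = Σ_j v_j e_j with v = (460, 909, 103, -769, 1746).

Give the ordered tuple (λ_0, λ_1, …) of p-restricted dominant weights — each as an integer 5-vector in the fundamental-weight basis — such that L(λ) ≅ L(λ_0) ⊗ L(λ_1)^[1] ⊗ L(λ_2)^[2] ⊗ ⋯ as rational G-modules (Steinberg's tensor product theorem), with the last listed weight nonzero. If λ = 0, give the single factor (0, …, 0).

ω-coordinates c = M·v, v = (460, 909, 103, -769, 1746):
  c_1 = 4·460 + (-1)·(909) + (-6)·(103) + (-2)·(-769) + (-1)·(1746) = 105
  c_2 = 0·460 + 0·909 + 1·103 + (0)·(-769) + 0·1746 = 103
  c_3 = (-2)·(460) + (-1)·(909) + 4·103 + (-2)·(-769) + 0·1746 = 121
  c_4 = 2·460 + (-1)·(909) + (-7)·(103) + (-1)·(-769) + 0·1746 = 59
  c_5 = (-3)·(460) + 2·909 + 11·103 + (2)·(-769) + 0·1746 = 33
Base-13 expansion of each c_i:
  c_1 = 105 = 1·13^0 + 8·13^1
  c_2 = 103 = 12·13^0 + 7·13^1
  c_3 = 121 = 4·13^0 + 9·13^1
  c_4 = 59 = 7·13^0 + 4·13^1
  c_5 = 33 = 7·13^0 + 2·13^1
p-restricted factor λ_0 = (1, 12, 4, 7, 7)
p-restricted factor λ_1 = (8, 7, 9, 4, 2)

((1, 12, 4, 7, 7), (8, 7, 9, 4, 2))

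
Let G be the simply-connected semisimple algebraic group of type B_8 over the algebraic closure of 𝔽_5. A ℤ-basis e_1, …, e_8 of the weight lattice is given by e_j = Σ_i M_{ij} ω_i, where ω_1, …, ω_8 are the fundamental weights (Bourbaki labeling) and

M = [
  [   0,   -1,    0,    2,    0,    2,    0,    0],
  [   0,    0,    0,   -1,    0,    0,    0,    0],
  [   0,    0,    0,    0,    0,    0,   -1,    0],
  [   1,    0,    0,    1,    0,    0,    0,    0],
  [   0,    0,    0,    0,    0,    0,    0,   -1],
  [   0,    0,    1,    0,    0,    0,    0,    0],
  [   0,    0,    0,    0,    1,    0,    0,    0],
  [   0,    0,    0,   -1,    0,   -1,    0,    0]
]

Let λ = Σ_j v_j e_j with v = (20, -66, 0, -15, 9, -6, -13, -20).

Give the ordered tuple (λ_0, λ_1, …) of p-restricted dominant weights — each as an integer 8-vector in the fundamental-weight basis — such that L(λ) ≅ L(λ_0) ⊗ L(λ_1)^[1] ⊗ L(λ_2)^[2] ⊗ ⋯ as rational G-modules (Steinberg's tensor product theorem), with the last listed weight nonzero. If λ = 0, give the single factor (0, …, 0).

((4, 0, 3, 0, 0, 0, 4, 1), (4, 3, 2, 1, 4, 0, 1, 4))

In the fundamental-weight basis, λ has coordinates c = M·v (v = (20, -66, 0, -15, 9, -6, -13, -20)):
  c_1 = 0·20 + (-1)·(-66) + 0·0 + (2)·(-15) + 0·9 + (2)·(-6) + (0)·(-13) + (0)·(-20) = 24
  c_2 = 0·20 + (0)·(-66) + 0·0 + (-1)·(-15) + 0·9 + (0)·(-6) + (0)·(-13) + (0)·(-20) = 15
  c_3 = 0·20 + (0)·(-66) + 0·0 + (0)·(-15) + 0·9 + (0)·(-6) + (-1)·(-13) + (0)·(-20) = 13
  c_4 = 1·20 + (0)·(-66) + 0·0 + (1)·(-15) + 0·9 + (0)·(-6) + (0)·(-13) + (0)·(-20) = 5
  c_5 = 0·20 + (0)·(-66) + 0·0 + (0)·(-15) + 0·9 + (0)·(-6) + (0)·(-13) + (-1)·(-20) = 20
  c_6 = 0·20 + (0)·(-66) + 1·0 + (0)·(-15) + 0·9 + (0)·(-6) + (0)·(-13) + (0)·(-20) = 0
  c_7 = 0·20 + (0)·(-66) + 0·0 + (0)·(-15) + 1·9 + (0)·(-6) + (0)·(-13) + (0)·(-20) = 9
  c_8 = 0·20 + (0)·(-66) + 0·0 + (-1)·(-15) + 0·9 + (-1)·(-6) + (0)·(-13) + (0)·(-20) = 21
Expand coordinatewise in base 5:
  c_1 = 24 = 4·5^0 + 4·5^1
  c_2 = 15 = 0·5^0 + 3·5^1
  c_3 = 13 = 3·5^0 + 2·5^1
  c_4 = 5 = 0·5^0 + 1·5^1
  c_5 = 20 = 0·5^0 + 4·5^1
  c_6 = 0
  c_7 = 9 = 4·5^0 + 1·5^1
  c_8 = 21 = 1·5^0 + 4·5^1
λ_0 = (4, 0, 3, 0, 0, 0, 4, 1)
λ_1 = (4, 3, 2, 1, 4, 0, 1, 4)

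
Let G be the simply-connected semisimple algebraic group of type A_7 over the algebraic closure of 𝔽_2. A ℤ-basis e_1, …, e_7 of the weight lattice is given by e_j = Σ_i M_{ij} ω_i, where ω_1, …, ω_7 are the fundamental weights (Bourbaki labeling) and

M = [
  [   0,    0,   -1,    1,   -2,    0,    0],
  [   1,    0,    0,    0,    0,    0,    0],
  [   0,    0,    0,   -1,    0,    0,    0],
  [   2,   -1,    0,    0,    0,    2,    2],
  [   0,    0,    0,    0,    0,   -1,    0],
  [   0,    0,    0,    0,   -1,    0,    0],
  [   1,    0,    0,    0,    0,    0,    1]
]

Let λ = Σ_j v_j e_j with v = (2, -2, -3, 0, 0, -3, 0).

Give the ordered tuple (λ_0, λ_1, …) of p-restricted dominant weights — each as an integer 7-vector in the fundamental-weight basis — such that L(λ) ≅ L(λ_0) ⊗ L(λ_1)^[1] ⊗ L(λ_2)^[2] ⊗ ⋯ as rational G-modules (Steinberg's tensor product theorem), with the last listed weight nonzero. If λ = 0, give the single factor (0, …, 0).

ω-coordinates c = M·v, v = (2, -2, -3, 0, 0, -3, 0):
  c_1 = 0*2 + 0*-2 + -1*-3 + 1*0 + -2*0 + 0*-3 + 0*0 = 3
  c_2 = 1*2 + 0*-2 + 0*-3 + 0*0 + 0*0 + 0*-3 + 0*0 = 2
  c_3 = 0*2 + 0*-2 + 0*-3 + -1*0 + 0*0 + 0*-3 + 0*0 = 0
  c_4 = 2*2 + -1*-2 + 0*-3 + 0*0 + 0*0 + 2*-3 + 2*0 = 0
  c_5 = 0*2 + 0*-2 + 0*-3 + 0*0 + 0*0 + -1*-3 + 0*0 = 3
  c_6 = 0*2 + 0*-2 + 0*-3 + 0*0 + -1*0 + 0*-3 + 0*0 = 0
  c_7 = 1*2 + 0*-2 + 0*-3 + 0*0 + 0*0 + 0*-3 + 1*0 = 2
Expand coordinatewise in base 2:
  c_1 = 3 = 1·2^0 + 1·2^1
  c_2 = 2 = 0·2^0 + 1·2^1
  c_3 = 0
  c_4 = 0
  c_5 = 3 = 1·2^0 + 1·2^1
  c_6 = 0
  c_7 = 2 = 0·2^0 + 1·2^1
p-restricted factor λ_0 = (1, 0, 0, 0, 1, 0, 0)
p-restricted factor λ_1 = (1, 1, 0, 0, 1, 0, 1)

((1, 0, 0, 0, 1, 0, 0), (1, 1, 0, 0, 1, 0, 1))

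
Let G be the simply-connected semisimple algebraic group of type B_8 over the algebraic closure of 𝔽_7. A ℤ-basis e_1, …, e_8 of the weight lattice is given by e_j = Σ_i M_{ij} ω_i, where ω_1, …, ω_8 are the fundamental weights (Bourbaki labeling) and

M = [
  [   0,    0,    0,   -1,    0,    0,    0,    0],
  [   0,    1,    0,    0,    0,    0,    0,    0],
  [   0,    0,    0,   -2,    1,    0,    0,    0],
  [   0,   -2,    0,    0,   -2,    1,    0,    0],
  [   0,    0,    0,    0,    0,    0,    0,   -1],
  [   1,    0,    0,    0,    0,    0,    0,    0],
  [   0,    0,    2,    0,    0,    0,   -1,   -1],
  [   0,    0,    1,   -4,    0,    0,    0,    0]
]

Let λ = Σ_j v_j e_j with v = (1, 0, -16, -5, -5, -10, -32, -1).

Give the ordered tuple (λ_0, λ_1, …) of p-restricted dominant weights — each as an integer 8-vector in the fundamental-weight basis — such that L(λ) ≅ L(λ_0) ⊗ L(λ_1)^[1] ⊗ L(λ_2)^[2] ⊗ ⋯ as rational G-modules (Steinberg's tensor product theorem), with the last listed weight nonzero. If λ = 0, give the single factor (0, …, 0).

((5, 0, 5, 0, 1, 1, 1, 4),)

Change of basis e → ω: c = M·v where v = (1, 0, -16, -5, -5, -10, -32, -1):
  c_1 = 0·1 + 0·0 + (0)·(-16) + (-1)·(-5) + (0)·(-5) + (0)·(-10) + (0)·(-32) + (0)·(-1) = 5
  c_2 = 0·1 + 1·0 + (0)·(-16) + (0)·(-5) + (0)·(-5) + (0)·(-10) + (0)·(-32) + (0)·(-1) = 0
  c_3 = 0·1 + 0·0 + (0)·(-16) + (-2)·(-5) + (1)·(-5) + (0)·(-10) + (0)·(-32) + (0)·(-1) = 5
  c_4 = 0·1 + (-2)·(0) + (0)·(-16) + (0)·(-5) + (-2)·(-5) + (1)·(-10) + (0)·(-32) + (0)·(-1) = 0
  c_5 = 0·1 + 0·0 + (0)·(-16) + (0)·(-5) + (0)·(-5) + (0)·(-10) + (0)·(-32) + (-1)·(-1) = 1
  c_6 = 1·1 + 0·0 + (0)·(-16) + (0)·(-5) + (0)·(-5) + (0)·(-10) + (0)·(-32) + (0)·(-1) = 1
  c_7 = 0·1 + 0·0 + (2)·(-16) + (0)·(-5) + (0)·(-5) + (0)·(-10) + (-1)·(-32) + (-1)·(-1) = 1
  c_8 = 0·1 + 0·0 + (1)·(-16) + (-4)·(-5) + (0)·(-5) + (0)·(-10) + (0)·(-32) + (0)·(-1) = 4
p = 7; digits c_i = Σ_j d_{ij}·7^j, 0 ≤ d_{ij} < 7:
  c_1 = 5 = 5·7^0
  c_2 = 0
  c_3 = 5 = 5·7^0
  c_4 = 0
  c_5 = 1 = 1·7^0
  c_6 = 1 = 1·7^0
  c_7 = 1 = 1·7^0
  c_8 = 4 = 4·7^0
Factor λ_0 = (5, 0, 5, 0, 1, 1, 1, 4)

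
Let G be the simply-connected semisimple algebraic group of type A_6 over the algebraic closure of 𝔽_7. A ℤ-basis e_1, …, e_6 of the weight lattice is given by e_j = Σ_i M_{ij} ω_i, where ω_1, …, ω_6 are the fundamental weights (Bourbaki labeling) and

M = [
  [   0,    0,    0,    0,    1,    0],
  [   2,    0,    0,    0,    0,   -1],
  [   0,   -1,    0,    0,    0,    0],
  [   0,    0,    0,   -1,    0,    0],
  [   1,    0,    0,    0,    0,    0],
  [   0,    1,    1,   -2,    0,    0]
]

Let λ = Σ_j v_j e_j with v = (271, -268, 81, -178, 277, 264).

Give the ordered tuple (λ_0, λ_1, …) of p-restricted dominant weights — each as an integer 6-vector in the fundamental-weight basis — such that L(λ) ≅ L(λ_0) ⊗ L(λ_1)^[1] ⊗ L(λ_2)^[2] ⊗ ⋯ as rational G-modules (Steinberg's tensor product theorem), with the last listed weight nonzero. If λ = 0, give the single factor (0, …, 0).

Change of basis e → ω: c = M·v where v = (271, -268, 81, -178, 277, 264):
  c_1 = 0*271 + 0*-268 + 0*81 + 0*-178 + 1*277 + 0*264 = 277
  c_2 = 2*271 + 0*-268 + 0*81 + 0*-178 + 0*277 + -1*264 = 278
  c_3 = 0*271 + -1*-268 + 0*81 + 0*-178 + 0*277 + 0*264 = 268
  c_4 = 0*271 + 0*-268 + 0*81 + -1*-178 + 0*277 + 0*264 = 178
  c_5 = 1*271 + 0*-268 + 0*81 + 0*-178 + 0*277 + 0*264 = 271
  c_6 = 0*271 + 1*-268 + 1*81 + -2*-178 + 0*277 + 0*264 = 169
Base-7 expansion of each c_i:
  c_1 = 277 = 4·7^0 + 4·7^1 + 5·7^2
  c_2 = 278 = 5·7^0 + 4·7^1 + 5·7^2
  c_3 = 268 = 2·7^0 + 3·7^1 + 5·7^2
  c_4 = 178 = 3·7^0 + 4·7^1 + 3·7^2
  c_5 = 271 = 5·7^0 + 3·7^1 + 5·7^2
  c_6 = 169 = 1·7^0 + 3·7^1 + 3·7^2
p-restricted factor λ_0 = (4, 5, 2, 3, 5, 1)
p-restricted factor λ_1 = (4, 4, 3, 4, 3, 3)
p-restricted factor λ_2 = (5, 5, 5, 3, 5, 3)

((4, 5, 2, 3, 5, 1), (4, 4, 3, 4, 3, 3), (5, 5, 5, 3, 5, 3))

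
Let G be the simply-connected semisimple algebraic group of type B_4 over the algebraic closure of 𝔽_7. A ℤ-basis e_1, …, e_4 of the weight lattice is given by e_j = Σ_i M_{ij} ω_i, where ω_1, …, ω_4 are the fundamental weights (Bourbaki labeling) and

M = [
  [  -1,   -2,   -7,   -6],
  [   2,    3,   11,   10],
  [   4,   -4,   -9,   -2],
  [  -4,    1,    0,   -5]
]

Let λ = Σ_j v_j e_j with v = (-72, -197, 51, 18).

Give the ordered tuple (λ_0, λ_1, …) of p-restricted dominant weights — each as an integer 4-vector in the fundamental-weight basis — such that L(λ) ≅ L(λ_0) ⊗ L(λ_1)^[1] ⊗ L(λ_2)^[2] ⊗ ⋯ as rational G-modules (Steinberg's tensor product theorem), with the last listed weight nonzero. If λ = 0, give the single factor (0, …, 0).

ω-coordinates c = M·v, v = (-72, -197, 51, 18):
  c_1 = (-1)·(-72) + (-2)·(-197) + (-7)·(51) + (-6)·(18) = 1
  c_2 = (2)·(-72) + (3)·(-197) + (11)·(51) + (10)·(18) = 6
  c_3 = (4)·(-72) + (-4)·(-197) + (-9)·(51) + (-2)·(18) = 5
  c_4 = (-4)·(-72) + (1)·(-197) + (0)·(51) + (-5)·(18) = 1
p = 7; digits c_i = Σ_j d_{ij}·7^j, 0 ≤ d_{ij} < 7:
  c_1 = 1 = 1·7^0
  c_2 = 6 = 6·7^0
  c_3 = 5 = 5·7^0
  c_4 = 1 = 1·7^0
Factor λ_0 = (1, 6, 5, 1)

((1, 6, 5, 1),)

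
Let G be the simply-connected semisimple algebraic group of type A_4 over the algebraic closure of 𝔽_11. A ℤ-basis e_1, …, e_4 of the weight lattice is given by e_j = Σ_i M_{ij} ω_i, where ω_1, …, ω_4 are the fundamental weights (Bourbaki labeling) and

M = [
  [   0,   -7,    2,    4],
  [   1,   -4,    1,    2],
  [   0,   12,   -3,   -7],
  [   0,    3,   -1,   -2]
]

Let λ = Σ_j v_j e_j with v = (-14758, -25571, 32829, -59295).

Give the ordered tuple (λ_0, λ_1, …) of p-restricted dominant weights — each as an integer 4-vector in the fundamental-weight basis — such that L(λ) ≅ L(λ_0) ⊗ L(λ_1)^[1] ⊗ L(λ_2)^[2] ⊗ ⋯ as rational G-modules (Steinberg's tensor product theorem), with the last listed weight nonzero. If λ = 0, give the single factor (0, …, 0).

((6, 5, 2, 6), (8, 6, 4, 8), (6, 3, 3, 8), (5, 1, 7, 6))

Change of basis e → ω: c = M·v where v = (-14758, -25571, 32829, -59295):
  c_1 = (0)·(-14758) + (-7)·(-25571) + 2·32829 + (4)·(-59295) = 7475
  c_2 = (1)·(-14758) + (-4)·(-25571) + 1·32829 + (2)·(-59295) = 1765
  c_3 = (0)·(-14758) + (12)·(-25571) + (-3)·(32829) + (-7)·(-59295) = 9726
  c_4 = (0)·(-14758) + (3)·(-25571) + (-1)·(32829) + (-2)·(-59295) = 9048
Expand coordinatewise in base 11:
  c_1 = 7475 = 6·11^0 + 8·11^1 + 6·11^2 + 5·11^3
  c_2 = 1765 = 5·11^0 + 6·11^1 + 3·11^2 + 1·11^3
  c_3 = 9726 = 2·11^0 + 4·11^1 + 3·11^2 + 7·11^3
  c_4 = 9048 = 6·11^0 + 8·11^1 + 8·11^2 + 6·11^3
p-restricted factor λ_0 = (6, 5, 2, 6)
p-restricted factor λ_1 = (8, 6, 4, 8)
p-restricted factor λ_2 = (6, 3, 3, 8)
p-restricted factor λ_3 = (5, 1, 7, 6)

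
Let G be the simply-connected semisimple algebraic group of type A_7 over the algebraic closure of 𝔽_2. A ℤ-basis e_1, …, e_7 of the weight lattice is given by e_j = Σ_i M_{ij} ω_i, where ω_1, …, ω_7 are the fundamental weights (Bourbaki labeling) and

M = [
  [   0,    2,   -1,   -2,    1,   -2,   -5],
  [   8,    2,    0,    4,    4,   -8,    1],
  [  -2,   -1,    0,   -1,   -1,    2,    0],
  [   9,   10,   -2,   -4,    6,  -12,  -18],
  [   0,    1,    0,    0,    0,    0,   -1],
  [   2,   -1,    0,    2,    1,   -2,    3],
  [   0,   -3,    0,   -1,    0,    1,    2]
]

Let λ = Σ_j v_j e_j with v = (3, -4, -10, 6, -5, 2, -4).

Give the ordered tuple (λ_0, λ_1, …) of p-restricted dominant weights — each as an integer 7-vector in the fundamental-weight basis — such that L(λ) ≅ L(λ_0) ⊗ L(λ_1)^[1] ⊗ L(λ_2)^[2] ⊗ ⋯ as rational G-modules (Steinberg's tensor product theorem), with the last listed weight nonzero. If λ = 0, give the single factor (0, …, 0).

((1, 0, 1, 1, 0, 1, 0),)

In the fundamental-weight basis, λ has coordinates c = M·v (v = (3, -4, -10, 6, -5, 2, -4)):
  c_1 = 0·3 + (2)·(-4) + (-1)·(-10) + (-2)·(6) + (1)·(-5) + (-2)·(2) + (-5)·(-4) = 1
  c_2 = 8·3 + (2)·(-4) + (0)·(-10) + 4·6 + (4)·(-5) + (-8)·(2) + (1)·(-4) = 0
  c_3 = (-2)·(3) + (-1)·(-4) + (0)·(-10) + (-1)·(6) + (-1)·(-5) + 2·2 + (0)·(-4) = 1
  c_4 = 9·3 + (10)·(-4) + (-2)·(-10) + (-4)·(6) + (6)·(-5) + (-12)·(2) + (-18)·(-4) = 1
  c_5 = 0·3 + (1)·(-4) + (0)·(-10) + 0·6 + (0)·(-5) + 0·2 + (-1)·(-4) = 0
  c_6 = 2·3 + (-1)·(-4) + (0)·(-10) + 2·6 + (1)·(-5) + (-2)·(2) + (3)·(-4) = 1
  c_7 = 0·3 + (-3)·(-4) + (0)·(-10) + (-1)·(6) + (0)·(-5) + 1·2 + (2)·(-4) = 0
Base-2 expansion of each c_i:
  c_1 = 1 = 1·2^0
  c_2 = 0
  c_3 = 1 = 1·2^0
  c_4 = 1 = 1·2^0
  c_5 = 0
  c_6 = 1 = 1·2^0
  c_7 = 0
p-restricted factor λ_0 = (1, 0, 1, 1, 0, 1, 0)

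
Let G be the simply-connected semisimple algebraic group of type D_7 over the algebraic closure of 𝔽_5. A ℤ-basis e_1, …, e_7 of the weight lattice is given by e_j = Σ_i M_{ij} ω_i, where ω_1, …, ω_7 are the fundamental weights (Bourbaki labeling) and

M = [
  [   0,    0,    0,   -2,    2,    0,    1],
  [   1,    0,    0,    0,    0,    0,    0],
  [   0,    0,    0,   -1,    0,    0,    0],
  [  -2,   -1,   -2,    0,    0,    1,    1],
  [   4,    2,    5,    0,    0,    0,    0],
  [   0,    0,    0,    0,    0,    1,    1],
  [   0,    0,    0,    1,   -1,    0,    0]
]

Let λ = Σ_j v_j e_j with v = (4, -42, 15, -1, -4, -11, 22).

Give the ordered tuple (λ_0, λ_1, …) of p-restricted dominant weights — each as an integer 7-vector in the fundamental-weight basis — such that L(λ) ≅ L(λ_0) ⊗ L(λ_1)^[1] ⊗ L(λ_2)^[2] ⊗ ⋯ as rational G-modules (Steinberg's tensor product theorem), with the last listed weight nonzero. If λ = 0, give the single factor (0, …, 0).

((1, 4, 1, 0, 2, 1, 3), (3, 0, 0, 3, 1, 2, 0))

ω-coordinates c = M·v, v = (4, -42, 15, -1, -4, -11, 22):
  c_1 = (0)·(4) + (0)·(-42) + (0)·(15) + (-2)·(-1) + (2)·(-4) + (0)·(-11) + (1)·(22) = 16
  c_2 = (1)·(4) + (0)·(-42) + (0)·(15) + (0)·(-1) + (0)·(-4) + (0)·(-11) + (0)·(22) = 4
  c_3 = (0)·(4) + (0)·(-42) + (0)·(15) + (-1)·(-1) + (0)·(-4) + (0)·(-11) + (0)·(22) = 1
  c_4 = (-2)·(4) + (-1)·(-42) + (-2)·(15) + (0)·(-1) + (0)·(-4) + (1)·(-11) + (1)·(22) = 15
  c_5 = (4)·(4) + (2)·(-42) + (5)·(15) + (0)·(-1) + (0)·(-4) + (0)·(-11) + (0)·(22) = 7
  c_6 = (0)·(4) + (0)·(-42) + (0)·(15) + (0)·(-1) + (0)·(-4) + (1)·(-11) + (1)·(22) = 11
  c_7 = (0)·(4) + (0)·(-42) + (0)·(15) + (1)·(-1) + (-1)·(-4) + (0)·(-11) + (0)·(22) = 3
Base-5 expansion of each c_i:
  c_1 = 16 = 1·5^0 + 3·5^1
  c_2 = 4 = 4·5^0
  c_3 = 1 = 1·5^0
  c_4 = 15 = 0·5^0 + 3·5^1
  c_5 = 7 = 2·5^0 + 1·5^1
  c_6 = 11 = 1·5^0 + 2·5^1
  c_7 = 3 = 3·5^0
p-restricted factor λ_0 = (1, 4, 1, 0, 2, 1, 3)
p-restricted factor λ_1 = (3, 0, 0, 3, 1, 2, 0)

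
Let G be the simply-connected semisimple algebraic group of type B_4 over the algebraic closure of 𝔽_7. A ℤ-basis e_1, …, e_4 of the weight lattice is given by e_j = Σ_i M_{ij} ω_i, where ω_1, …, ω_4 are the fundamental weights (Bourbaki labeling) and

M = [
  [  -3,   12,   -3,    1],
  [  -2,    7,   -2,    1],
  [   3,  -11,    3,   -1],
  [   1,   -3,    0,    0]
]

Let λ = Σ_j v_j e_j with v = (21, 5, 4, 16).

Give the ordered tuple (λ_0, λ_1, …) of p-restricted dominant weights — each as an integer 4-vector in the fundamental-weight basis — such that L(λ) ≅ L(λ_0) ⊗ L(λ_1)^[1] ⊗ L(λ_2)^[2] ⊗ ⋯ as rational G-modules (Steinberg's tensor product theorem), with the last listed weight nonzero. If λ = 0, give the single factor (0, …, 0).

((1, 1, 4, 6),)

ω-coordinates c = M·v, v = (21, 5, 4, 16):
  c_1 = (-3)·(21) + 12·5 + (-3)·(4) + 1·16 = 1
  c_2 = (-2)·(21) + 7·5 + (-2)·(4) + 1·16 = 1
  c_3 = 3·21 + (-11)·(5) + 3·4 + (-1)·(16) = 4
  c_4 = 1·21 + (-3)·(5) + 0·4 + 0·16 = 6
p = 7; digits c_i = Σ_j d_{ij}·7^j, 0 ≤ d_{ij} < 7:
  c_1 = 1 = 1·7^0
  c_2 = 1 = 1·7^0
  c_3 = 4 = 4·7^0
  c_4 = 6 = 6·7^0
p-restricted factor λ_0 = (1, 1, 4, 6)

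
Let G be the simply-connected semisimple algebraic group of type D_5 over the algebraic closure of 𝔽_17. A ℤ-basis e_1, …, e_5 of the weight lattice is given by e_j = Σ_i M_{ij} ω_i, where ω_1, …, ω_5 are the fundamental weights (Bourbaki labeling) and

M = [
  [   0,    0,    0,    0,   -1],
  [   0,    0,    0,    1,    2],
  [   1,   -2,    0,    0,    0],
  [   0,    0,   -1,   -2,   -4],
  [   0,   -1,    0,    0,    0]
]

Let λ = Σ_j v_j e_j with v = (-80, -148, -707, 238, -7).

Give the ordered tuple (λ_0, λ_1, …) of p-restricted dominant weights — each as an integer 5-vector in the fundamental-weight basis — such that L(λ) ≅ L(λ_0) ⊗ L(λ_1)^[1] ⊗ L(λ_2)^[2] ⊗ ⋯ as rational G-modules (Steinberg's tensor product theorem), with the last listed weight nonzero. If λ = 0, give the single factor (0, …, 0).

Change of basis e → ω: c = M·v where v = (-80, -148, -707, 238, -7):
  c_1 = (0)·(-80) + (0)·(-148) + (0)·(-707) + 0·238 + (-1)·(-7) = 7
  c_2 = (0)·(-80) + (0)·(-148) + (0)·(-707) + 1·238 + (2)·(-7) = 224
  c_3 = (1)·(-80) + (-2)·(-148) + (0)·(-707) + 0·238 + (0)·(-7) = 216
  c_4 = (0)·(-80) + (0)·(-148) + (-1)·(-707) + (-2)·(238) + (-4)·(-7) = 259
  c_5 = (0)·(-80) + (-1)·(-148) + (0)·(-707) + 0·238 + (0)·(-7) = 148
Writing each c_i in base p = 17:
  c_1 = 7 = 7·17^0
  c_2 = 224 = 3·17^0 + 13·17^1
  c_3 = 216 = 12·17^0 + 12·17^1
  c_4 = 259 = 4·17^0 + 15·17^1
  c_5 = 148 = 12·17^0 + 8·17^1
λ_0 = (7, 3, 12, 4, 12)
λ_1 = (0, 13, 12, 15, 8)

((7, 3, 12, 4, 12), (0, 13, 12, 15, 8))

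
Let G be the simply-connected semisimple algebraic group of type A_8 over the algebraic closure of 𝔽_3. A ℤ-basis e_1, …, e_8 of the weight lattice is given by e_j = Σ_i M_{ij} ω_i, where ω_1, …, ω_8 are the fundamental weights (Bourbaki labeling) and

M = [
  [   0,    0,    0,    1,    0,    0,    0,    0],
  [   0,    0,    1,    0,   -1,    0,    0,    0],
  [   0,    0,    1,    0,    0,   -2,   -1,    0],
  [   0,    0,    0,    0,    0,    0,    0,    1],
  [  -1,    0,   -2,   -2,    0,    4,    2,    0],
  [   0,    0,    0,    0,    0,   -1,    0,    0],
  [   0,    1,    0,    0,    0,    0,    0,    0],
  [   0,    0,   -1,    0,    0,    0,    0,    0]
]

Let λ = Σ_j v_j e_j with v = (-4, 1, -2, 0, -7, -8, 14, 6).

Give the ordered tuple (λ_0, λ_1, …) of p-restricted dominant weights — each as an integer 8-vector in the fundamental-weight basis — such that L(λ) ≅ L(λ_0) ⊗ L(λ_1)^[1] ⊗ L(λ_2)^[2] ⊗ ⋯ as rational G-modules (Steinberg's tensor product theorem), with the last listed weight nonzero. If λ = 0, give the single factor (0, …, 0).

((0, 2, 0, 0, 1, 2, 1, 2), (0, 1, 0, 2, 1, 2, 0, 0))

ω-coordinates c = M·v, v = (-4, 1, -2, 0, -7, -8, 14, 6):
  c_1 = (0)·(-4) + (0)·(1) + (0)·(-2) + (1)·(0) + (0)·(-7) + (0)·(-8) + (0)·(14) + (0)·(6) = 0
  c_2 = (0)·(-4) + (0)·(1) + (1)·(-2) + (0)·(0) + (-1)·(-7) + (0)·(-8) + (0)·(14) + (0)·(6) = 5
  c_3 = (0)·(-4) + (0)·(1) + (1)·(-2) + (0)·(0) + (0)·(-7) + (-2)·(-8) + (-1)·(14) + (0)·(6) = 0
  c_4 = (0)·(-4) + (0)·(1) + (0)·(-2) + (0)·(0) + (0)·(-7) + (0)·(-8) + (0)·(14) + (1)·(6) = 6
  c_5 = (-1)·(-4) + (0)·(1) + (-2)·(-2) + (-2)·(0) + (0)·(-7) + (4)·(-8) + (2)·(14) + (0)·(6) = 4
  c_6 = (0)·(-4) + (0)·(1) + (0)·(-2) + (0)·(0) + (0)·(-7) + (-1)·(-8) + (0)·(14) + (0)·(6) = 8
  c_7 = (0)·(-4) + (1)·(1) + (0)·(-2) + (0)·(0) + (0)·(-7) + (0)·(-8) + (0)·(14) + (0)·(6) = 1
  c_8 = (0)·(-4) + (0)·(1) + (-1)·(-2) + (0)·(0) + (0)·(-7) + (0)·(-8) + (0)·(14) + (0)·(6) = 2
Base-3 expansion of each c_i:
  c_1 = 0
  c_2 = 5 = 2·3^0 + 1·3^1
  c_3 = 0
  c_4 = 6 = 0·3^0 + 2·3^1
  c_5 = 4 = 1·3^0 + 1·3^1
  c_6 = 8 = 2·3^0 + 2·3^1
  c_7 = 1 = 1·3^0
  c_8 = 2 = 2·3^0
λ_0 = (0, 2, 0, 0, 1, 2, 1, 2)
λ_1 = (0, 1, 0, 2, 1, 2, 0, 0)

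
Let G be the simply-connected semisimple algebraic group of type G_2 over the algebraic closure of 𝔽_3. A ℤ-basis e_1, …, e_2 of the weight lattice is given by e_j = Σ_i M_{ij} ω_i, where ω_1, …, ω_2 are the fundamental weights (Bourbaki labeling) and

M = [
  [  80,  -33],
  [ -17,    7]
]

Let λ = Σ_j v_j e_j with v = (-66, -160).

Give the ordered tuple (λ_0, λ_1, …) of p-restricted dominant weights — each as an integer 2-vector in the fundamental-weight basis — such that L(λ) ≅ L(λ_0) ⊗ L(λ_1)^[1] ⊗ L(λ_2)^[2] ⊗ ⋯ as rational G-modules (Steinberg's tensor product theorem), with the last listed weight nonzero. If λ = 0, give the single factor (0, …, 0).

Compute c_i = Σ_j M_{ij} v_j with v = (-66, -160):
  c_1 = (80)·(-66) + (-33)·(-160) = 0
  c_2 = (-17)·(-66) + (7)·(-160) = 2
Expand coordinatewise in base 3:
  c_1 = 0
  c_2 = 2 = 2·3^0
Factor λ_0 = (0, 2)

((0, 2),)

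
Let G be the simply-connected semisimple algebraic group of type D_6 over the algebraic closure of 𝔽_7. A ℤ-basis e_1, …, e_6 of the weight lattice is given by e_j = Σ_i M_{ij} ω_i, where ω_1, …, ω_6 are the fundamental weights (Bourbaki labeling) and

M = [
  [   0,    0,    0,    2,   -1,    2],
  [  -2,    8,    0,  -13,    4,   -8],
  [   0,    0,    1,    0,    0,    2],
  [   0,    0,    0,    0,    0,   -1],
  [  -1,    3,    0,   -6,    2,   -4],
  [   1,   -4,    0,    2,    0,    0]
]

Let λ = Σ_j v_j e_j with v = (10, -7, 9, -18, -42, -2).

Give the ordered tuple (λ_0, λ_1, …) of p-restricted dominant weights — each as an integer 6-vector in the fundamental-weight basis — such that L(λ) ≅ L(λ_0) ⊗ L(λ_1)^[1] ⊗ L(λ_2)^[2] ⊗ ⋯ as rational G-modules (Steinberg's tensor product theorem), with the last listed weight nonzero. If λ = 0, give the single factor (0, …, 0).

ω-coordinates c = M·v, v = (10, -7, 9, -18, -42, -2):
  c_1 = 0*10 + 0*-7 + 0*9 + 2*-18 + -1*-42 + 2*-2 = 2
  c_2 = -2*10 + 8*-7 + 0*9 + -13*-18 + 4*-42 + -8*-2 = 6
  c_3 = 0*10 + 0*-7 + 1*9 + 0*-18 + 0*-42 + 2*-2 = 5
  c_4 = 0*10 + 0*-7 + 0*9 + 0*-18 + 0*-42 + -1*-2 = 2
  c_5 = -1*10 + 3*-7 + 0*9 + -6*-18 + 2*-42 + -4*-2 = 1
  c_6 = 1*10 + -4*-7 + 0*9 + 2*-18 + 0*-42 + 0*-2 = 2
Writing each c_i in base p = 7:
  c_1 = 2 = 2·7^0
  c_2 = 6 = 6·7^0
  c_3 = 5 = 5·7^0
  c_4 = 2 = 2·7^0
  c_5 = 1 = 1·7^0
  c_6 = 2 = 2·7^0
λ_0 = (2, 6, 5, 2, 1, 2)

((2, 6, 5, 2, 1, 2),)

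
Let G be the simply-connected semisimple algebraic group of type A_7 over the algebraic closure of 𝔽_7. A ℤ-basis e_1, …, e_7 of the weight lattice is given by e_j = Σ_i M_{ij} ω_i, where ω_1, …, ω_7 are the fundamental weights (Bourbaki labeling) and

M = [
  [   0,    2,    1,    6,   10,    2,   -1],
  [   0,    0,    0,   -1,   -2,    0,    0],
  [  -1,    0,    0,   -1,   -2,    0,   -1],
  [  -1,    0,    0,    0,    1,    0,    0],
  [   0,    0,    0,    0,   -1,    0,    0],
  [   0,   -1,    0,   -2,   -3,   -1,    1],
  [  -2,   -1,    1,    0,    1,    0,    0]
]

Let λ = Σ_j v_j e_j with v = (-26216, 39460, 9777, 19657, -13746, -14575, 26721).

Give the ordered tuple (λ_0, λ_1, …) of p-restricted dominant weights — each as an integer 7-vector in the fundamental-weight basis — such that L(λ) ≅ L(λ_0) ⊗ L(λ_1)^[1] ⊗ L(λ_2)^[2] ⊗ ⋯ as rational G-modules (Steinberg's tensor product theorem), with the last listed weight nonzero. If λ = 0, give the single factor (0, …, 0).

ω-coordinates c = M·v, v = (-26216, 39460, 9777, 19657, -13746, -14575, 26721):
  c_1 = 0*-26216 + 2*39460 + 1*9777 + 6*19657 + 10*-13746 + 2*-14575 + -1*26721 = 13308
  c_2 = 0*-26216 + 0*39460 + 0*9777 + -1*19657 + -2*-13746 + 0*-14575 + 0*26721 = 7835
  c_3 = -1*-26216 + 0*39460 + 0*9777 + -1*19657 + -2*-13746 + 0*-14575 + -1*26721 = 7330
  c_4 = -1*-26216 + 0*39460 + 0*9777 + 0*19657 + 1*-13746 + 0*-14575 + 0*26721 = 12470
  c_5 = 0*-26216 + 0*39460 + 0*9777 + 0*19657 + -1*-13746 + 0*-14575 + 0*26721 = 13746
  c_6 = 0*-26216 + -1*39460 + 0*9777 + -2*19657 + -3*-13746 + -1*-14575 + 1*26721 = 3760
  c_7 = -2*-26216 + -1*39460 + 1*9777 + 0*19657 + 1*-13746 + 0*-14575 + 0*26721 = 9003
Expand coordinatewise in base 7:
  c_1 = 13308 = 1·7^0 + 4·7^1 + 5·7^2 + 3·7^3 + 5·7^4
  c_2 = 7835 = 2·7^0 + 6·7^1 + 5·7^2 + 1·7^3 + 3·7^4
  c_3 = 7330 = 1·7^0 + 4·7^1 + 2·7^2 + 0·7^3 + 3·7^4
  c_4 = 12470 = 3·7^0 + 3·7^1 + 2·7^2 + 1·7^3 + 5·7^4
  c_5 = 13746 = 5·7^0 + 3·7^1 + 0·7^2 + 5·7^3 + 5·7^4
  c_6 = 3760 = 1·7^0 + 5·7^1 + 6·7^2 + 3·7^3 + 1·7^4
  c_7 = 9003 = 1·7^0 + 5·7^1 + 1·7^2 + 5·7^3 + 3·7^4
λ_0 = (1, 2, 1, 3, 5, 1, 1)
λ_1 = (4, 6, 4, 3, 3, 5, 5)
λ_2 = (5, 5, 2, 2, 0, 6, 1)
λ_3 = (3, 1, 0, 1, 5, 3, 5)
λ_4 = (5, 3, 3, 5, 5, 1, 3)

((1, 2, 1, 3, 5, 1, 1), (4, 6, 4, 3, 3, 5, 5), (5, 5, 2, 2, 0, 6, 1), (3, 1, 0, 1, 5, 3, 5), (5, 3, 3, 5, 5, 1, 3))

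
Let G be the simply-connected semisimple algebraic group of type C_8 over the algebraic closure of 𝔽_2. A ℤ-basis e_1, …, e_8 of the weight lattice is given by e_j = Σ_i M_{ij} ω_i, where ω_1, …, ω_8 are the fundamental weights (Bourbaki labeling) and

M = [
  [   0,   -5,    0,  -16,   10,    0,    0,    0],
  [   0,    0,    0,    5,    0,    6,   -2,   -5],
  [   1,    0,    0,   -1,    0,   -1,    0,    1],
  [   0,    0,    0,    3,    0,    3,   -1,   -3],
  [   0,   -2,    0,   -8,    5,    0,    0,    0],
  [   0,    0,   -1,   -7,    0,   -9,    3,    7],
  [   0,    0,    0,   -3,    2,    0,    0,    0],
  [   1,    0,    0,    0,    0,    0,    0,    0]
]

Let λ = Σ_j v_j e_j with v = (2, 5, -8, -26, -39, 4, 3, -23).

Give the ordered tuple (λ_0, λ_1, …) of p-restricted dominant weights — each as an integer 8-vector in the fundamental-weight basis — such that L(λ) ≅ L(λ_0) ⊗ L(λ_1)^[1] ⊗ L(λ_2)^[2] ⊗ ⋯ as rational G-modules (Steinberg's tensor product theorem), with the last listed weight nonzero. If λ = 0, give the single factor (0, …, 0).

Converting to the ω-basis (c_i = row i of M dotted with v = (2, 5, -8, -26, -39, 4, 3, -23)):
  c_1 = 0*2 + -5*5 + 0*-8 + -16*-26 + 10*-39 + 0*4 + 0*3 + 0*-23 = 1
  c_2 = 0*2 + 0*5 + 0*-8 + 5*-26 + 0*-39 + 6*4 + -2*3 + -5*-23 = 3
  c_3 = 1*2 + 0*5 + 0*-8 + -1*-26 + 0*-39 + -1*4 + 0*3 + 1*-23 = 1
  c_4 = 0*2 + 0*5 + 0*-8 + 3*-26 + 0*-39 + 3*4 + -1*3 + -3*-23 = 0
  c_5 = 0*2 + -2*5 + 0*-8 + -8*-26 + 5*-39 + 0*4 + 0*3 + 0*-23 = 3
  c_6 = 0*2 + 0*5 + -1*-8 + -7*-26 + 0*-39 + -9*4 + 3*3 + 7*-23 = 2
  c_7 = 0*2 + 0*5 + 0*-8 + -3*-26 + 2*-39 + 0*4 + 0*3 + 0*-23 = 0
  c_8 = 1*2 + 0*5 + 0*-8 + 0*-26 + 0*-39 + 0*4 + 0*3 + 0*-23 = 2
Writing each c_i in base p = 2:
  c_1 = 1 = 1·2^0
  c_2 = 3 = 1·2^0 + 1·2^1
  c_3 = 1 = 1·2^0
  c_4 = 0
  c_5 = 3 = 1·2^0 + 1·2^1
  c_6 = 2 = 0·2^0 + 1·2^1
  c_7 = 0
  c_8 = 2 = 0·2^0 + 1·2^1
Factor λ_0 = (1, 1, 1, 0, 1, 0, 0, 0)
Factor λ_1 = (0, 1, 0, 0, 1, 1, 0, 1)

((1, 1, 1, 0, 1, 0, 0, 0), (0, 1, 0, 0, 1, 1, 0, 1))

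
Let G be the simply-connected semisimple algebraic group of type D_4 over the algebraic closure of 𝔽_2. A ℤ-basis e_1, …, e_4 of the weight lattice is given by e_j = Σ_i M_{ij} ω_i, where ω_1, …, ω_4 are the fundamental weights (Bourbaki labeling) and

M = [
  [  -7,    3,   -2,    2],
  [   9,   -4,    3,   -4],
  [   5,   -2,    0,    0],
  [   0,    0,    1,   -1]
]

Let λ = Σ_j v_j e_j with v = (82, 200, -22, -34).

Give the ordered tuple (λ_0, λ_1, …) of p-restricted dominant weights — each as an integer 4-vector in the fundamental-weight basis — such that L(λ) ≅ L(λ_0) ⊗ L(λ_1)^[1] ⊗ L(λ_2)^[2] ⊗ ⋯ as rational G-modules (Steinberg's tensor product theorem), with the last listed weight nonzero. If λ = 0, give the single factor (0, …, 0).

Change of basis e → ω: c = M·v where v = (82, 200, -22, -34):
  c_1 = -7*82 + 3*200 + -2*-22 + 2*-34 = 2
  c_2 = 9*82 + -4*200 + 3*-22 + -4*-34 = 8
  c_3 = 5*82 + -2*200 + 0*-22 + 0*-34 = 10
  c_4 = 0*82 + 0*200 + 1*-22 + -1*-34 = 12
Writing each c_i in base p = 2:
  c_1 = 2 = 0·2^0 + 1·2^1
  c_2 = 8 = 0·2^0 + 0·2^1 + 0·2^2 + 1·2^3
  c_3 = 10 = 0·2^0 + 1·2^1 + 0·2^2 + 1·2^3
  c_4 = 12 = 0·2^0 + 0·2^1 + 1·2^2 + 1·2^3
p-restricted factor λ_0 = (0, 0, 0, 0)
p-restricted factor λ_1 = (1, 0, 1, 0)
p-restricted factor λ_2 = (0, 0, 0, 1)
p-restricted factor λ_3 = (0, 1, 1, 1)

((0, 0, 0, 0), (1, 0, 1, 0), (0, 0, 0, 1), (0, 1, 1, 1))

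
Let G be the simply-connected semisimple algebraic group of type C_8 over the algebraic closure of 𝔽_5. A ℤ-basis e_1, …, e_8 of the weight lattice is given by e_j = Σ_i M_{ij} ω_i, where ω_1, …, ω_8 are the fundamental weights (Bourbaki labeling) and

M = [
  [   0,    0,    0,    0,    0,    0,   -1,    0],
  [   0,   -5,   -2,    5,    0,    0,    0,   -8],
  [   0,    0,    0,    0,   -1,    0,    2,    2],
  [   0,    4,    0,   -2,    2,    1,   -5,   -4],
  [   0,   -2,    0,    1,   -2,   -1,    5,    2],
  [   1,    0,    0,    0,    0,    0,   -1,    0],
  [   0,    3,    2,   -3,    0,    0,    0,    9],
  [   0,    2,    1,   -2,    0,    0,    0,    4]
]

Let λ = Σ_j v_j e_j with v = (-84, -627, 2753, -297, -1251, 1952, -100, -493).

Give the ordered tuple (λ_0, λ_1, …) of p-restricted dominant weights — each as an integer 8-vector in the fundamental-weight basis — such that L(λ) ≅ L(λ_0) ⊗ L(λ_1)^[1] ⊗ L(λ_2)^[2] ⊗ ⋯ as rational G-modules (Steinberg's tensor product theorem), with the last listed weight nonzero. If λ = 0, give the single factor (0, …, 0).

((0, 3, 0, 3, 1, 1, 4, 1), (0, 2, 3, 1, 4, 3, 0, 4), (4, 3, 2, 0, 0, 0, 3, 4))

Converting to the ω-basis (c_i = row i of M dotted with v = (-84, -627, 2753, -297, -1251, 1952, -100, -493)):
  c_1 = (0)·(-84) + (0)·(-627) + (0)·(2753) + (0)·(-297) + (0)·(-1251) + (0)·(1952) + (-1)·(-100) + (0)·(-493) = 100
  c_2 = (0)·(-84) + (-5)·(-627) + (-2)·(2753) + (5)·(-297) + (0)·(-1251) + (0)·(1952) + (0)·(-100) + (-8)·(-493) = 88
  c_3 = (0)·(-84) + (0)·(-627) + (0)·(2753) + (0)·(-297) + (-1)·(-1251) + (0)·(1952) + (2)·(-100) + (2)·(-493) = 65
  c_4 = (0)·(-84) + (4)·(-627) + (0)·(2753) + (-2)·(-297) + (2)·(-1251) + (1)·(1952) + (-5)·(-100) + (-4)·(-493) = 8
  c_5 = (0)·(-84) + (-2)·(-627) + (0)·(2753) + (1)·(-297) + (-2)·(-1251) + (-1)·(1952) + (5)·(-100) + (2)·(-493) = 21
  c_6 = (1)·(-84) + (0)·(-627) + (0)·(2753) + (0)·(-297) + (0)·(-1251) + (0)·(1952) + (-1)·(-100) + (0)·(-493) = 16
  c_7 = (0)·(-84) + (3)·(-627) + (2)·(2753) + (-3)·(-297) + (0)·(-1251) + (0)·(1952) + (0)·(-100) + (9)·(-493) = 79
  c_8 = (0)·(-84) + (2)·(-627) + (1)·(2753) + (-2)·(-297) + (0)·(-1251) + (0)·(1952) + (0)·(-100) + (4)·(-493) = 121
Expand coordinatewise in base 5:
  c_1 = 100 = 0·5^0 + 0·5^1 + 4·5^2
  c_2 = 88 = 3·5^0 + 2·5^1 + 3·5^2
  c_3 = 65 = 0·5^0 + 3·5^1 + 2·5^2
  c_4 = 8 = 3·5^0 + 1·5^1
  c_5 = 21 = 1·5^0 + 4·5^1
  c_6 = 16 = 1·5^0 + 3·5^1
  c_7 = 79 = 4·5^0 + 0·5^1 + 3·5^2
  c_8 = 121 = 1·5^0 + 4·5^1 + 4·5^2
Factor λ_0 = (0, 3, 0, 3, 1, 1, 4, 1)
Factor λ_1 = (0, 2, 3, 1, 4, 3, 0, 4)
Factor λ_2 = (4, 3, 2, 0, 0, 0, 3, 4)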